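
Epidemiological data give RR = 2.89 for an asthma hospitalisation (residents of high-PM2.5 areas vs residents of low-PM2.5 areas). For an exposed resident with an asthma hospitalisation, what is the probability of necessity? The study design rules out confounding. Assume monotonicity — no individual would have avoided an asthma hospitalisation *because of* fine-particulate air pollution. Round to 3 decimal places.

Under exogeneity and monotonicity, PN = (RR − 1) / RR = 1 − 1/RR.
PN = (2.89 − 1) / 2.89 = 1.89 / 2.89 ≈ 0.6540

PN ≈ 0.654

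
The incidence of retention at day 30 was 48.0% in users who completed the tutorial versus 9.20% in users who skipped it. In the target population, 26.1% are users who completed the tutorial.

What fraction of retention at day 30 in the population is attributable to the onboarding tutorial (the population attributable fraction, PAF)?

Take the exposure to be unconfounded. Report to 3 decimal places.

p₁ = 0.48, p₀ = 0.092.
Overall risk P(Y=1) = π·p₁ + (1−π)·p₀ = 0.261×0.48 + 0.739×0.092 = 0.19327.
Under exogeneity, PAF = [P(Y=1) − p₀] / P(Y=1).
PAF = (0.19327 − 0.092) / 0.19327 ≈ 0.5240

PAF ≈ 0.524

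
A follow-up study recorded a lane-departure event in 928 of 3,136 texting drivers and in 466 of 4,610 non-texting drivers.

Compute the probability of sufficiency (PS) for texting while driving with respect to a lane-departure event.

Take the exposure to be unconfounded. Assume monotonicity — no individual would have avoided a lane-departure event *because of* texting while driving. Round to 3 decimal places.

p₁ = P(outcome | exposed) = 928/3136 = 0.29592
p₀ = P(outcome | unexposed) = 466/4610 = 0.10108
Under exogeneity and monotonicity, PS = (p₁ − p₀) / (1 − p₀).
PS = (0.29592 − 0.10108) / (1 − 0.10108) = 0.19483 / 0.89892 ≈ 0.2167

PS ≈ 0.217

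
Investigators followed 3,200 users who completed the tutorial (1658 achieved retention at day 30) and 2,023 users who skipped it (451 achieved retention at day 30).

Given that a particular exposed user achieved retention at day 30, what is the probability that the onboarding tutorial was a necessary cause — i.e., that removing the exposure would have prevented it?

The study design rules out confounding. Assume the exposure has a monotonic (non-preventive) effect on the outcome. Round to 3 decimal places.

p₁ = P(outcome | exposed) = 1658/3200 = 0.51812
p₀ = P(outcome | unexposed) = 451/2023 = 0.22294
Under exogeneity and monotonicity, PN = (p₁ − p₀) / p₁.
PN = (0.51812 − 0.22294) / 0.51812 = 0.29519 / 0.51812 ≈ 0.5697

PN ≈ 0.570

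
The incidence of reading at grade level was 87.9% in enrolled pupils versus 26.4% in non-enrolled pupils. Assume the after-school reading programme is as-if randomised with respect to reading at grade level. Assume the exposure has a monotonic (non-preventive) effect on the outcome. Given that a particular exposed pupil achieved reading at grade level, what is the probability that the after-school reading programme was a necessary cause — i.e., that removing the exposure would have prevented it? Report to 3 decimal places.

PN ≈ 0.700

p₁ = 0.879, p₀ = 0.264.
Under exogeneity and monotonicity, PN = (p₁ − p₀) / p₁.
PN = (0.879 − 0.264) / 0.879 = 0.615 / 0.879 ≈ 0.6997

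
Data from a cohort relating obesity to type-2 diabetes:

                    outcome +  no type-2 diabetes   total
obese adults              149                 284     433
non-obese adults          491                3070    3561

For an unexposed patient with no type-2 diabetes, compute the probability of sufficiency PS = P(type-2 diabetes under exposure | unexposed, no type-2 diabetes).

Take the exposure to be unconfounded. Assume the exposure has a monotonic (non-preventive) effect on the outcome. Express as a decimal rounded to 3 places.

PS ≈ 0.239

p₁ = P(outcome | exposed) = 149/433 = 0.34411
p₀ = P(outcome | unexposed) = 491/3561 = 0.13788
Under exogeneity and monotonicity, PS = (p₁ − p₀)/(1 − p₀).
PS = (0.34411 − 0.13788) / 0.86212 ≈ 0.2392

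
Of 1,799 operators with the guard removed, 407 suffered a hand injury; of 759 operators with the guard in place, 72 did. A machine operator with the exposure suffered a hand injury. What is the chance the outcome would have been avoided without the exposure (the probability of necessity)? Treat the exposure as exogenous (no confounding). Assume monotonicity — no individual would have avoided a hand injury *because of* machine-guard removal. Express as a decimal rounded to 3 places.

p₁ = P(outcome | exposed) = 407/1799 = 0.22624
p₀ = P(outcome | unexposed) = 72/759 = 0.094862
Under exogeneity and monotonicity, PN = (p₁ − p₀) / p₁.
PN = (0.22624 − 0.094862) / 0.22624 = 0.13138 / 0.22624 ≈ 0.5807

PN ≈ 0.581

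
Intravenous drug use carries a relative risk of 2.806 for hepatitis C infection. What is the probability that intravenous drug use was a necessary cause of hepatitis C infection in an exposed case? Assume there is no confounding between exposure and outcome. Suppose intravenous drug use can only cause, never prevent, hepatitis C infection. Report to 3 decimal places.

Under exogeneity and monotonicity, PN = (RR − 1) / RR = 1 − 1/RR.
PN = (2.806 − 1) / 2.806 = 1.806 / 2.806 ≈ 0.6436

PN ≈ 0.644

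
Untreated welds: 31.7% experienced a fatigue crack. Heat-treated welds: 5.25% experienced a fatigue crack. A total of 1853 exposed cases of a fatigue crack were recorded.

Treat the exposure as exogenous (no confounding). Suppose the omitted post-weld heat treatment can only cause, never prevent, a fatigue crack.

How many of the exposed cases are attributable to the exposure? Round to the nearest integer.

p₁ = 0.317, p₀ = 0.0525.
PN = (p₁ − p₀)/p₁ = (0.317 − 0.0525) / 0.317 ≈ 0.83438.
Attributable cases ≈ PN × (exposed cases) = 0.83438 × 1853 ≈ 1546.12.

about 1546 cases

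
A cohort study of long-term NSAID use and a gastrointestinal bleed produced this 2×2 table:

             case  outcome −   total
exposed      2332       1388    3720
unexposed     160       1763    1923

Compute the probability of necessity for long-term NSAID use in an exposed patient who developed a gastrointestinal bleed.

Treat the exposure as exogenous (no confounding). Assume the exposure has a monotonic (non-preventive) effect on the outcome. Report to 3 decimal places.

p₁ = P(outcome | exposed) = 2332/3720 = 0.62688
p₀ = P(outcome | unexposed) = 160/1923 = 0.083203
Under exogeneity and monotonicity, PN = (p₁ − p₀) / p₁.
PN = (0.62688 − 0.083203) / 0.62688 = 0.54368 / 0.62688 ≈ 0.8673

PN ≈ 0.867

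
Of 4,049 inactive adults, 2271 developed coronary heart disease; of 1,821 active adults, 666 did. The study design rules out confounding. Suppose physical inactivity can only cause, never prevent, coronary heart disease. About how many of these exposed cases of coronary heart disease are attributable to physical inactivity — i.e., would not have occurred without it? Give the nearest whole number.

about 790 cases

p₁ = P(outcome | exposed) = 2271/4049 = 0.56088
p₀ = P(outcome | unexposed) = 666/1821 = 0.36573
PN = (p₁ − p₀)/p₁ = (0.56088 − 0.36573) / 0.56088 ≈ 0.34793.
Attributable cases ≈ PN × (exposed cases) = 0.34793 × 2271 ≈ 790.15.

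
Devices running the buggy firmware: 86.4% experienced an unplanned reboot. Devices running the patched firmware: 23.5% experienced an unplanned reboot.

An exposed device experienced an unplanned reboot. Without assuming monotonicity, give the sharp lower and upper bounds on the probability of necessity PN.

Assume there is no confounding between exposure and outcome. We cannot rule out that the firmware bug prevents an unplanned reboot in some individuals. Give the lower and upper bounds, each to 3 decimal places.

0.728 ≤ PN ≤ 0.885

p₁ = 0.864, p₀ = 0.235.
Under exogeneity alone the bounds on PN are max{0,(p₁−p₀)/p₁} ≤ PN ≤ min{1,(1−p₀)/p₁}.
  lower = (p₁ − p₀)/p₁ = 0.629 / 0.864 ≈ 0.7280
  upper = min{1, (1 − p₀)/p₁} = 0.765 / 0.864 ≈ 0.8854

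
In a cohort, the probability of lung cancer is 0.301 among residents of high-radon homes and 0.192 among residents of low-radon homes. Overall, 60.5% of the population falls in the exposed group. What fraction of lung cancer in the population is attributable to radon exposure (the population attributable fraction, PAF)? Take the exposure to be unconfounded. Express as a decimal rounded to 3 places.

Let p₁ = 0.301, p₀ = 0.192.
Overall risk P(Y=1) = π·p₁ + (1−π)·p₀ = 0.605×0.301 + 0.395×0.192 = 0.25794.
Under exogeneity, PAF = [P(Y=1) − p₀] / P(Y=1).
PAF = (0.25794 − 0.192) / 0.25794 ≈ 0.2557

PAF ≈ 0.256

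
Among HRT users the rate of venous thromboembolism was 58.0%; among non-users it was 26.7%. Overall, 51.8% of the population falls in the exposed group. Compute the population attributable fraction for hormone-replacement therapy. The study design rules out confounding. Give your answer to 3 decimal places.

PAF ≈ 0.378

p₁ = 0.58, p₀ = 0.267.
Overall risk P(Y=1) = π·p₁ + (1−π)·p₀ = 0.518×0.58 + 0.482×0.267 = 0.42913.
Under exogeneity, PAF = [P(Y=1) − p₀] / P(Y=1).
PAF = (0.42913 − 0.267) / 0.42913 ≈ 0.3778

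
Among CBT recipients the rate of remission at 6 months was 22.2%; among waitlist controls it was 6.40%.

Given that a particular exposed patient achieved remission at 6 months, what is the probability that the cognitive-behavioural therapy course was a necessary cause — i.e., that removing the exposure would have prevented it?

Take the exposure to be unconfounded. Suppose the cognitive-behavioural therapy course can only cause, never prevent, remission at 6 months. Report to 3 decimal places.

p₁ = 0.222, p₀ = 0.064.
Under exogeneity and monotonicity, PN = (p₁ − p₀) / p₁.
PN = (0.222 − 0.064) / 0.222 = 0.158 / 0.222 ≈ 0.7117

PN ≈ 0.712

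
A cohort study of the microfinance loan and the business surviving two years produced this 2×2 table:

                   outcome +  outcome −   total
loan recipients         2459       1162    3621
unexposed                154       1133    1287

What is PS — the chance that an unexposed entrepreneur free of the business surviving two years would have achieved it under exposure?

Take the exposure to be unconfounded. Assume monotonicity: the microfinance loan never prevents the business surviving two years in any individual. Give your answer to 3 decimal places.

PS ≈ 0.635

p₁ = P(outcome | exposed) = 2459/3621 = 0.67909
p₀ = P(outcome | unexposed) = 154/1287 = 0.11966
Under exogeneity and monotonicity, PS = (p₁ − p₀)/(1 − p₀).
PS = (0.67909 − 0.11966) / 0.88034 ≈ 0.6355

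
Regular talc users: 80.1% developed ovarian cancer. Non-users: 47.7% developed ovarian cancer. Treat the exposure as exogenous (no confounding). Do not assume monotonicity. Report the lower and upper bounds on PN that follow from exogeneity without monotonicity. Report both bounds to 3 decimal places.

0.404 ≤ PN ≤ 0.653

p₁ = 0.801, p₀ = 0.477.
Under exogeneity alone the bounds on PN are max{0,(p₁−p₀)/p₁} ≤ PN ≤ min{1,(1−p₀)/p₁}.
  lower = (p₁ − p₀)/p₁ = 0.324 / 0.801 ≈ 0.4045
  upper = min{1, (1 − p₀)/p₁} = 0.523 / 0.801 ≈ 0.6529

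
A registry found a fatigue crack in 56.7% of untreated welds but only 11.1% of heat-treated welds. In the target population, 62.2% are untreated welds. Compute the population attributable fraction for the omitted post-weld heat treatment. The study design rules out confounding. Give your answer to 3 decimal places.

p₁ = 0.567, p₀ = 0.111.
Overall risk P(Y=1) = π·p₁ + (1−π)·p₀ = 0.622×0.567 + 0.378×0.111 = 0.39463.
Under exogeneity, PAF = [P(Y=1) − p₀] / P(Y=1).
PAF = (0.39463 − 0.111) / 0.39463 ≈ 0.7187

PAF ≈ 0.719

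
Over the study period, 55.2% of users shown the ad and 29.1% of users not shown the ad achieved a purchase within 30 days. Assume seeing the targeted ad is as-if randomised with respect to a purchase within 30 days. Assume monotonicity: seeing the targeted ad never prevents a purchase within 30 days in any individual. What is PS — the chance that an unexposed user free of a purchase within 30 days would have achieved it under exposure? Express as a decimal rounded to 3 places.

p₁ = 0.552, p₀ = 0.291.
Under exogeneity and monotonicity, PS = (p₁ − p₀) / (1 − p₀).
PS = (0.552 − 0.291) / (1 − 0.291) = 0.261 / 0.709 ≈ 0.3681

PS ≈ 0.368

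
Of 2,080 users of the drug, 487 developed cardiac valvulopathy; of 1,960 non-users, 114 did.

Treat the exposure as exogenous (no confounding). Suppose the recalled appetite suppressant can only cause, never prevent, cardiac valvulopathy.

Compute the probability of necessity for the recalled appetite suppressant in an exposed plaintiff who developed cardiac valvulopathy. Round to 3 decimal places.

PN ≈ 0.752

p₁ = P(outcome | exposed) = 487/2080 = 0.23413
p₀ = P(outcome | unexposed) = 114/1960 = 0.058163
Under exogeneity and monotonicity, PN = (p₁ − p₀) / p₁.
PN = (0.23413 − 0.058163) / 0.23413 = 0.17597 / 0.23413 ≈ 0.7516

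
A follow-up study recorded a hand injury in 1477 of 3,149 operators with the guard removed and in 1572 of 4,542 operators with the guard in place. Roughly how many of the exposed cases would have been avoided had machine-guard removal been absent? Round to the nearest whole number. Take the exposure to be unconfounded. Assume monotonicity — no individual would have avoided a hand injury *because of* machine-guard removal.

p₁ = P(outcome | exposed) = 1477/3149 = 0.46904
p₀ = P(outcome | unexposed) = 1572/4542 = 0.3461
PN = (p₁ − p₀)/p₁ = (0.46904 − 0.3461) / 0.46904 ≈ 0.26210.
Attributable cases ≈ PN × (exposed cases) = 0.26210 × 1477 ≈ 387.12.

about 387 cases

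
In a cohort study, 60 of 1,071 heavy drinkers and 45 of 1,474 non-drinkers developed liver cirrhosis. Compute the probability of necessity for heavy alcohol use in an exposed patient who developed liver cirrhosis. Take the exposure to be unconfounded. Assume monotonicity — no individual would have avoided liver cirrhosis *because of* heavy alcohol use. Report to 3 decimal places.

PN ≈ 0.455

p₁ = P(outcome | exposed) = 60/1071 = 0.056022
p₀ = P(outcome | unexposed) = 45/1474 = 0.030529
Under exogeneity and monotonicity, PN = (p₁ − p₀) / p₁.
PN = (0.056022 − 0.030529) / 0.056022 = 0.025493 / 0.056022 ≈ 0.4551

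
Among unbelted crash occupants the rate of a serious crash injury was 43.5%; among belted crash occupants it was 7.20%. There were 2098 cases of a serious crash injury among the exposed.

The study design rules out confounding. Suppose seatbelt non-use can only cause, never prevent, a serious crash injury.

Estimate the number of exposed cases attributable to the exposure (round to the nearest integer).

p₁ = 0.435, p₀ = 0.072.
PN = (p₁ − p₀)/p₁ = (0.435 − 0.072) / 0.435 ≈ 0.83448.
Attributable cases ≈ PN × (exposed cases) = 0.83448 × 2098 ≈ 1750.74.

about 1751 cases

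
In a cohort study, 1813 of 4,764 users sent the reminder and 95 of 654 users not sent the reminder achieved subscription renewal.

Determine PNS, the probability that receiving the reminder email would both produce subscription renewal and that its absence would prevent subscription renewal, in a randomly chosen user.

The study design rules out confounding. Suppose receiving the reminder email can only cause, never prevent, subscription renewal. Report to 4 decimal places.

p₁ = P(outcome | exposed) = 1813/4764 = 0.38056
p₀ = P(outcome | unexposed) = 95/654 = 0.14526
Under exogeneity and monotonicity, PNS = p₁ − p₀.
PNS = 0.38056 − 0.14526 = 0.2353

PNS ≈ 0.2353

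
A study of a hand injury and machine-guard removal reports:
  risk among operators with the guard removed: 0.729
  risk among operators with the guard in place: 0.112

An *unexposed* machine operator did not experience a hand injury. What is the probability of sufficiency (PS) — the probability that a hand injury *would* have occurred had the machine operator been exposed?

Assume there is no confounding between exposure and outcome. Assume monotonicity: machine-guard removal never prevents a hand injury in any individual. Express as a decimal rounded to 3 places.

Let p₁ = 0.729, p₀ = 0.112.
Under exogeneity and monotonicity, PS = (p₁ − p₀) / (1 − p₀).
PS = (0.729 − 0.112) / (1 − 0.112) = 0.617 / 0.888 ≈ 0.6948

PS ≈ 0.695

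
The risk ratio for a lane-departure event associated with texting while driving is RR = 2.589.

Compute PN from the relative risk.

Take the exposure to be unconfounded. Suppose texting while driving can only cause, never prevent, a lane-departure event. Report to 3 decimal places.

PN ≈ 0.614

Under exogeneity and monotonicity, PN = (RR − 1) / RR = 1 − 1/RR.
PN = (2.589 − 1) / 2.589 = 1.589 / 2.589 ≈ 0.6138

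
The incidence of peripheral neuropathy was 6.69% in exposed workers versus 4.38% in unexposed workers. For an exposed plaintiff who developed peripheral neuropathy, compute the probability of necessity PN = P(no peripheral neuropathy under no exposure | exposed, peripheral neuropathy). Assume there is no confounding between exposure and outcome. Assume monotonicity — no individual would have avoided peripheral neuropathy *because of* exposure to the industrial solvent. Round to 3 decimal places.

PN ≈ 0.345

p₁ = 0.0669, p₀ = 0.0438.
Under exogeneity and monotonicity, PN = (p₁ − p₀) / p₁.
PN = (0.0669 − 0.0438) / 0.0669 = 0.0231 / 0.0669 ≈ 0.3453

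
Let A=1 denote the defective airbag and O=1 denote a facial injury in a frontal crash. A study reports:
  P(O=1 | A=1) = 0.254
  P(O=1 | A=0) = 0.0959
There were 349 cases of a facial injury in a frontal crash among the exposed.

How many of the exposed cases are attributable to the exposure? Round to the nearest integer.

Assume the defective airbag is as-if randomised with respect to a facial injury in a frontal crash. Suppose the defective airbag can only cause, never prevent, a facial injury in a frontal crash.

about 217 cases

Let p₁ = 0.254, p₀ = 0.0959.
PN = (p₁ − p₀)/p₁ = (0.254 − 0.0959) / 0.254 ≈ 0.62244.
Attributable cases ≈ PN × (exposed cases) = 0.62244 × 349 ≈ 217.23.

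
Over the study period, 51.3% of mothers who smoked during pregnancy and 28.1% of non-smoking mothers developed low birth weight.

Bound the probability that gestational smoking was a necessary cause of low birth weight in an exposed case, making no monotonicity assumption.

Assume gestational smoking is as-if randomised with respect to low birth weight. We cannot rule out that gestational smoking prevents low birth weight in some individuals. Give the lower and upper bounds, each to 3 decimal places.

p₁ = 0.513, p₀ = 0.281.
Under exogeneity alone the bounds on PN are max{0,(p₁−p₀)/p₁} ≤ PN ≤ min{1,(1−p₀)/p₁}.
  lower = (p₁ − p₀)/p₁ = 0.232 / 0.513 ≈ 0.4522
  upper = min{1, (1 − p₀)/p₁} = 0.719 / 0.513 ≈ 1.4016 → capped at 1

0.452 ≤ PN ≤ 1.000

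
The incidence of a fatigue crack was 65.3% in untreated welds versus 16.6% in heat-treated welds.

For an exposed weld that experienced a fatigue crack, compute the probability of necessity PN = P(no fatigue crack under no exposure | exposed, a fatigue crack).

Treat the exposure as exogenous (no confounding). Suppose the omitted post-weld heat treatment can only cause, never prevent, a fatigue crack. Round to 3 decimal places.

p₁ = 0.653, p₀ = 0.166.
Under exogeneity and monotonicity, PN = (p₁ − p₀) / p₁.
PN = (0.653 − 0.166) / 0.653 = 0.487 / 0.653 ≈ 0.7458

PN ≈ 0.746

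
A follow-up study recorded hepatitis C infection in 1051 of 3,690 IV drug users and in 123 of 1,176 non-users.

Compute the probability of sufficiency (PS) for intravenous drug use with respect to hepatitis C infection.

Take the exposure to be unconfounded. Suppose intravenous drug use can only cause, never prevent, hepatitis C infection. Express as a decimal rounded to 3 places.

PS ≈ 0.201

p₁ = P(outcome | exposed) = 1051/3690 = 0.28482
p₀ = P(outcome | unexposed) = 123/1176 = 0.10459
Under exogeneity and monotonicity, PS = (p₁ − p₀) / (1 − p₀).
PS = (0.28482 − 0.10459) / (1 − 0.10459) = 0.18023 / 0.89541 ≈ 0.2013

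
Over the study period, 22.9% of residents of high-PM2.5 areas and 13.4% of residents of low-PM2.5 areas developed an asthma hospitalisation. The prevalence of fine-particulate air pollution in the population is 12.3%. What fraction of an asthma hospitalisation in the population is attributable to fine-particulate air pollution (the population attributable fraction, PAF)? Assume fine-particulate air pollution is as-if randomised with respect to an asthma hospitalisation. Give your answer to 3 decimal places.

PAF ≈ 0.080

p₁ = 0.229, p₀ = 0.134.
Overall risk P(Y=1) = π·p₁ + (1−π)·p₀ = 0.123×0.229 + 0.877×0.134 = 0.14569.
Under exogeneity, PAF = [P(Y=1) − p₀] / P(Y=1).
PAF = (0.14569 − 0.134) / 0.14569 ≈ 0.0802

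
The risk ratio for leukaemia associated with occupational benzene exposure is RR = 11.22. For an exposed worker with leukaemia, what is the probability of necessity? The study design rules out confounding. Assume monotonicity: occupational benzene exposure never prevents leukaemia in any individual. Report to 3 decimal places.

Under exogeneity and monotonicity, PN = (RR − 1) / RR = 1 − 1/RR.
PN = (11.22 − 1) / 11.22 = 10.22 / 11.22 ≈ 0.9109

PN ≈ 0.911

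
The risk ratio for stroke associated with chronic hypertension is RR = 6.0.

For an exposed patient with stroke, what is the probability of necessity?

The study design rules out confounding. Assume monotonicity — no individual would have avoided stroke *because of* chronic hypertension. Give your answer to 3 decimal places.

Under exogeneity and monotonicity, PN = (RR − 1) / RR = 1 − 1/RR.
PN = (6.0 − 1) / 6.0 = 5 / 6.0 ≈ 0.8333

PN ≈ 0.833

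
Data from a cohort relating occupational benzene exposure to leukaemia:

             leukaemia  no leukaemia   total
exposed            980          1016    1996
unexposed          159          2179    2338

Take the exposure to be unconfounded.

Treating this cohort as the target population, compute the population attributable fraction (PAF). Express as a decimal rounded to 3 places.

PAF ≈ 0.741

p₁ = P(outcome | exposed) = 980/1996 = 0.49098
p₀ = P(outcome | unexposed) = 159/2338 = 0.068007
Exposure prevalence π = 1996/4334 = 0.46054; overall risk P(Y=1) = 0.26281.
Under exogeneity, PAF = [P(Y=1) − p₀]/P(Y=1).
PAF = (0.26281 − 0.068007) / 0.26281 ≈ 0.7412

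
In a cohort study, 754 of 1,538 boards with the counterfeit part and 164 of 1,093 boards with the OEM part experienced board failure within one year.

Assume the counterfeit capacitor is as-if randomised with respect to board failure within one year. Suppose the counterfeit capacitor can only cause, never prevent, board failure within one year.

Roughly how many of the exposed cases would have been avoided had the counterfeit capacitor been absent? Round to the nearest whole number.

about 523 cases

p₁ = P(outcome | exposed) = 754/1538 = 0.49025
p₀ = P(outcome | unexposed) = 164/1093 = 0.15005
PN = (p₁ − p₀)/p₁ = (0.49025 − 0.15005) / 0.49025 ≈ 0.69394.
Attributable cases ≈ PN × (exposed cases) = 0.69394 × 754 ≈ 523.23.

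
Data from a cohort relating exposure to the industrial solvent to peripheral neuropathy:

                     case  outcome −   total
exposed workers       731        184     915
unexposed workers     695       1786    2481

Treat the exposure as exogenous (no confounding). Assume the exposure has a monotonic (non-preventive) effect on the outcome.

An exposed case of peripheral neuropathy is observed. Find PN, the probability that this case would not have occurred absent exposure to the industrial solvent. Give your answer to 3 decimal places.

PN ≈ 0.649

p₁ = P(outcome | exposed) = 731/915 = 0.79891
p₀ = P(outcome | unexposed) = 695/2481 = 0.28013
Under exogeneity and monotonicity, PN = (p₁ − p₀) / p₁.
PN = (0.79891 − 0.28013) / 0.79891 = 0.51878 / 0.79891 ≈ 0.6494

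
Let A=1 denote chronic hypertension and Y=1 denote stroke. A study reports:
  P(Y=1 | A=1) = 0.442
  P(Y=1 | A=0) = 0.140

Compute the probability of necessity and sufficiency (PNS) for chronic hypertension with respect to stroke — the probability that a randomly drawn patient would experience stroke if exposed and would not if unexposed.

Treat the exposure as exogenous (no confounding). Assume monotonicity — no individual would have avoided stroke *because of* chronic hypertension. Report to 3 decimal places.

Let p₁ = 0.442, p₀ = 0.14.
Under exogeneity and monotonicity, PNS = p₁ − p₀.
PNS = 0.442 − 0.14 = 0.302

PNS ≈ 0.302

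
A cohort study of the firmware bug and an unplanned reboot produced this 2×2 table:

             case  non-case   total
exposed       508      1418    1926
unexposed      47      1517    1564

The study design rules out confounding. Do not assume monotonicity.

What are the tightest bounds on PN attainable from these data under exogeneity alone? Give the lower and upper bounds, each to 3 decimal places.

p₁ = P(outcome | exposed) = 508/1926 = 0.26376
p₀ = P(outcome | unexposed) = 47/1564 = 0.030051
Under exogeneity alone the bounds on PN are max{0,(p₁−p₀)/p₁} ≤ PN ≤ min{1,(1−p₀)/p₁}.
  lower = (p₁ − p₀)/p₁ = 0.23371 / 0.26376 ≈ 0.8861
  upper = min{1, (1 − p₀)/p₁} = 0.96995 / 0.26376 ≈ 3.6774 → capped at 1

0.886 ≤ PN ≤ 1.000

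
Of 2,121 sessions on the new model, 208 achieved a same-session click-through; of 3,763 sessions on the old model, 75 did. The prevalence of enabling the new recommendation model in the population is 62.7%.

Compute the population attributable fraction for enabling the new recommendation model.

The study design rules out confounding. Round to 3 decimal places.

PAF ≈ 0.711

p₁ = P(outcome | exposed) = 208/2121 = 0.098067
p₀ = P(outcome | unexposed) = 75/3763 = 0.019931
Overall risk P(Y=1) = π·p₁ + (1−π)·p₀ = 0.627×0.098067 + 0.373×0.019931 = 0.068922.
Under exogeneity, PAF = [P(Y=1) − p₀] / P(Y=1).
PAF = (0.068922 − 0.019931) / 0.068922 ≈ 0.7108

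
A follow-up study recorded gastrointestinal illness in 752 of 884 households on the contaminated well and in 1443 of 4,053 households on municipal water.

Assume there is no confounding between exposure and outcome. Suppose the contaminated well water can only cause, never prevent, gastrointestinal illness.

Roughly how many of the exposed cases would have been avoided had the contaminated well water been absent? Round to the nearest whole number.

p₁ = P(outcome | exposed) = 752/884 = 0.85068
p₀ = P(outcome | unexposed) = 1443/4053 = 0.35603
PN = (p₁ − p₀)/p₁ = (0.85068 − 0.35603) / 0.85068 ≈ 0.58147.
Attributable cases ≈ PN × (exposed cases) = 0.58147 × 752 ≈ 437.27.

about 437 cases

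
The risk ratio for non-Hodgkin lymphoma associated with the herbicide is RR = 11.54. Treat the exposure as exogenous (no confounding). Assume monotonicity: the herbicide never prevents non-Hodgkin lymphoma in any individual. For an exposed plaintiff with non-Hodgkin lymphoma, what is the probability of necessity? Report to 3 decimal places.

Under exogeneity and monotonicity, PN = (RR − 1) / RR = 1 − 1/RR.
PN = (11.54 − 1) / 11.54 = 10.54 / 11.54 ≈ 0.9133

PN ≈ 0.913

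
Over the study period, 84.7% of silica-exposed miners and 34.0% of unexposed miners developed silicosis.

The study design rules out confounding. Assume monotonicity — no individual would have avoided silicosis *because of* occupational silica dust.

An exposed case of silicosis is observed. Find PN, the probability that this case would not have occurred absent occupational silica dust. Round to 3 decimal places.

PN ≈ 0.599

p₁ = 0.847, p₀ = 0.34.
Under exogeneity and monotonicity, PN = (p₁ − p₀) / p₁.
PN = (0.847 − 0.34) / 0.847 = 0.507 / 0.847 ≈ 0.5986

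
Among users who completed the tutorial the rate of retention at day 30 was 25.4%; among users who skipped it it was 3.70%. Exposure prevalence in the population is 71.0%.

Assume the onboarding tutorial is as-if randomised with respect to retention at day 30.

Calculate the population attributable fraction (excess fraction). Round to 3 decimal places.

PAF ≈ 0.806

p₁ = 0.254, p₀ = 0.037.
Overall risk P(Y=1) = π·p₁ + (1−π)·p₀ = 0.71×0.254 + 0.29×0.037 = 0.19107.
Under exogeneity, PAF = [P(Y=1) − p₀] / P(Y=1).
PAF = (0.19107 − 0.037) / 0.19107 ≈ 0.8064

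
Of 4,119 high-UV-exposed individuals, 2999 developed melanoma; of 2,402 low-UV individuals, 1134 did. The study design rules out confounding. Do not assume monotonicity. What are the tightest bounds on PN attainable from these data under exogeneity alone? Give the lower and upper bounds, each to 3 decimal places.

p₁ = P(outcome | exposed) = 2999/4119 = 0.72809
p₀ = P(outcome | unexposed) = 1134/2402 = 0.47211
Under exogeneity alone the bounds on PN are max{0,(p₁−p₀)/p₁} ≤ PN ≤ min{1,(1−p₀)/p₁}.
  lower = (p₁ − p₀)/p₁ = 0.25598 / 0.72809 ≈ 0.3516
  upper = min{1, (1 − p₀)/p₁} = 0.52789 / 0.72809 ≈ 0.7250

0.352 ≤ PN ≤ 0.725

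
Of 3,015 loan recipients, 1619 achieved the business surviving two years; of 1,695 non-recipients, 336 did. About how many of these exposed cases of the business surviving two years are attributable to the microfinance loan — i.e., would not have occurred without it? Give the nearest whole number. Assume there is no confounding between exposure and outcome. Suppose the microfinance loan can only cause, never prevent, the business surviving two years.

about 1021 cases

p₁ = P(outcome | exposed) = 1619/3015 = 0.53698
p₀ = P(outcome | unexposed) = 336/1695 = 0.19823
PN = (p₁ − p₀)/p₁ = (0.53698 − 0.19823) / 0.53698 ≈ 0.63084.
Attributable cases ≈ PN × (exposed cases) = 0.63084 × 1619 ≈ 1021.34.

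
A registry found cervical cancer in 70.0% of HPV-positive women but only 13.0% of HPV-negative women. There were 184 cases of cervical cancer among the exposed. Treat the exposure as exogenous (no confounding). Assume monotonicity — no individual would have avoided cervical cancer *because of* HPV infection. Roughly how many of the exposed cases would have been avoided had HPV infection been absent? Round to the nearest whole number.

about 150 cases

p₁ = 0.7, p₀ = 0.13.
PN = (p₁ − p₀)/p₁ = (0.7 − 0.13) / 0.7 ≈ 0.81429.
Attributable cases ≈ PN × (exposed cases) = 0.81429 × 184 ≈ 149.83.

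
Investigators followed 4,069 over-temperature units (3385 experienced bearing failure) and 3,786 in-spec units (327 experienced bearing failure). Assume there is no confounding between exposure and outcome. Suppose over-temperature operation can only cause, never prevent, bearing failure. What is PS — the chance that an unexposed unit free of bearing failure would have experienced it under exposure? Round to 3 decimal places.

PS ≈ 0.816

p₁ = P(outcome | exposed) = 3385/4069 = 0.8319
p₀ = P(outcome | unexposed) = 327/3786 = 0.086371
Under exogeneity and monotonicity, PS = (p₁ − p₀) / (1 − p₀).
PS = (0.8319 − 0.086371) / (1 − 0.086371) = 0.74553 / 0.91363 ≈ 0.8160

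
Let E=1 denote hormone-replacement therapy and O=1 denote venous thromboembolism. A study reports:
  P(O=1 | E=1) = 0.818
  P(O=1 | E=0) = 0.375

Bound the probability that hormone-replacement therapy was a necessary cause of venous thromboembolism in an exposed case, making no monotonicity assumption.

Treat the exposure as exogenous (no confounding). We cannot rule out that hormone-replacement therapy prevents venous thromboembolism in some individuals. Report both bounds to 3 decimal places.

0.542 ≤ PN ≤ 0.764

Let p₁ = 0.818, p₀ = 0.375.
Under exogeneity alone the bounds on PN are max{0,(p₁−p₀)/p₁} ≤ PN ≤ min{1,(1−p₀)/p₁}.
  lower = (p₁ − p₀)/p₁ = 0.443 / 0.818 ≈ 0.5416
  upper = min{1, (1 − p₀)/p₁} = 0.625 / 0.818 ≈ 0.7641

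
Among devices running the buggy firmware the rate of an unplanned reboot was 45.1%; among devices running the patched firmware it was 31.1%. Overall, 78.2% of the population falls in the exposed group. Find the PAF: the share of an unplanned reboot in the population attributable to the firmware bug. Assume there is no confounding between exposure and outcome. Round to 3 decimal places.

p₁ = 0.451, p₀ = 0.311.
Overall risk P(Y=1) = π·p₁ + (1−π)·p₀ = 0.782×0.451 + 0.218×0.311 = 0.42048.
Under exogeneity, PAF = [P(Y=1) − p₀] / P(Y=1).
PAF = (0.42048 − 0.311) / 0.42048 ≈ 0.2604

PAF ≈ 0.260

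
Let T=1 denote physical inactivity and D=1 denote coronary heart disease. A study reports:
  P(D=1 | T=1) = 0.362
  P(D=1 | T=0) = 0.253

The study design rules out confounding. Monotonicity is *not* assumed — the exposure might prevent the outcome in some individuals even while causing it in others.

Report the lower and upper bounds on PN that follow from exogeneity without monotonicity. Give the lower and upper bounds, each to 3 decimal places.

Let p₁ = 0.362, p₀ = 0.253.
Under exogeneity alone the bounds on PN are max{0,(p₁−p₀)/p₁} ≤ PN ≤ min{1,(1−p₀)/p₁}.
  lower = (p₁ − p₀)/p₁ = 0.109 / 0.362 ≈ 0.3011
  upper = min{1, (1 − p₀)/p₁} = 0.747 / 0.362 ≈ 2.0635 → capped at 1

0.301 ≤ PN ≤ 1.000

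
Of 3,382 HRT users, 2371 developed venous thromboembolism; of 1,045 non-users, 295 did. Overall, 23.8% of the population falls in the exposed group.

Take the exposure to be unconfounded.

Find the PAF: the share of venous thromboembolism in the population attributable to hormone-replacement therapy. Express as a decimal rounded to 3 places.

p₁ = P(outcome | exposed) = 2371/3382 = 0.70106
p₀ = P(outcome | unexposed) = 295/1045 = 0.2823
Overall risk P(Y=1) = π·p₁ + (1−π)·p₀ = 0.238×0.70106 + 0.762×0.2823 = 0.38196.
Under exogeneity, PAF = [P(Y=1) − p₀] / P(Y=1).
PAF = (0.38196 − 0.2823) / 0.38196 ≈ 0.2609

PAF ≈ 0.261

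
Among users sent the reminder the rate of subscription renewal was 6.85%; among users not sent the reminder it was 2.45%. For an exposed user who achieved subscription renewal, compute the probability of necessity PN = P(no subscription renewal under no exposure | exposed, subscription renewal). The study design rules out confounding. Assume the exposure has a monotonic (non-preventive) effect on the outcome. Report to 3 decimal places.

p₁ = 0.0685, p₀ = 0.0245.
Under exogeneity and monotonicity, PN = (p₁ − p₀) / p₁.
PN = (0.0685 − 0.0245) / 0.0685 = 0.044 / 0.0685 ≈ 0.6423

PN ≈ 0.642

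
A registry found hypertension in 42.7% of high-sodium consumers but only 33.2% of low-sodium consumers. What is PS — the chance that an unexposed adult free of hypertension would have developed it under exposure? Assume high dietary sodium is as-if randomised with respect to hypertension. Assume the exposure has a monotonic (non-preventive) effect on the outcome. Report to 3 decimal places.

p₁ = 0.427, p₀ = 0.332.
Under exogeneity and monotonicity, PS = (p₁ − p₀) / (1 − p₀).
PS = (0.427 − 0.332) / (1 − 0.332) = 0.095 / 0.668 ≈ 0.1422

PS ≈ 0.142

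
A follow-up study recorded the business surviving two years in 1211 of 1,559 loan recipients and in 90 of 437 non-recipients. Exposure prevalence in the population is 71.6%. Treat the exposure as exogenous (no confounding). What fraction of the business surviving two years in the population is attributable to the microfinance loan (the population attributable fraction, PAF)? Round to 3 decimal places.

PAF ≈ 0.665

p₁ = P(outcome | exposed) = 1211/1559 = 0.77678
p₀ = P(outcome | unexposed) = 90/437 = 0.20595
Overall risk P(Y=1) = π·p₁ + (1−π)·p₀ = 0.716×0.77678 + 0.284×0.20595 = 0.61466.
Under exogeneity, PAF = [P(Y=1) − p₀] / P(Y=1).
PAF = (0.61466 − 0.20595) / 0.61466 ≈ 0.6649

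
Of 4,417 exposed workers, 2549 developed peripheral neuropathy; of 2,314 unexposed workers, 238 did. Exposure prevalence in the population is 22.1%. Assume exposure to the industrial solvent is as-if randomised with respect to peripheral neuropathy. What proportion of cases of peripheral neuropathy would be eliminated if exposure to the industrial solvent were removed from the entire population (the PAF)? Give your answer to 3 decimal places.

PAF ≈ 0.505

p₁ = P(outcome | exposed) = 2549/4417 = 0.57709
p₀ = P(outcome | unexposed) = 238/2314 = 0.10285
Overall risk P(Y=1) = π·p₁ + (1−π)·p₀ = 0.221×0.57709 + 0.779×0.10285 = 0.20766.
Under exogeneity, PAF = [P(Y=1) − p₀] / P(Y=1).
PAF = (0.20766 − 0.10285) / 0.20766 ≈ 0.5047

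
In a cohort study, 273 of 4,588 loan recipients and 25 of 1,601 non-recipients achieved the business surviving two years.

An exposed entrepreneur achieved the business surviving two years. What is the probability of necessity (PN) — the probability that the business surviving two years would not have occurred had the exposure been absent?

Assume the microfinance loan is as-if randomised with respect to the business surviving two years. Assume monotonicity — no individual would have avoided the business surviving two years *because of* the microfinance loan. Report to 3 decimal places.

PN ≈ 0.738

p₁ = P(outcome | exposed) = 273/4588 = 0.059503
p₀ = P(outcome | unexposed) = 25/1601 = 0.015615
Under exogeneity and monotonicity, PN = (p₁ − p₀) / p₁.
PN = (0.059503 − 0.015615) / 0.059503 = 0.043888 / 0.059503 ≈ 0.7376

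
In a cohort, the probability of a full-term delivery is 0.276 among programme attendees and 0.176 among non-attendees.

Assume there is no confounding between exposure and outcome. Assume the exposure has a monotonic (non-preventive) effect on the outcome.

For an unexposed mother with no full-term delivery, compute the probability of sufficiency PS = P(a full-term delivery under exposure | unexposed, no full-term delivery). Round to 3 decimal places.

PS ≈ 0.121

Let p₁ = 0.276, p₀ = 0.176.
Under exogeneity and monotonicity, PS = (p₁ − p₀) / (1 − p₀).
PS = (0.276 − 0.176) / (1 − 0.176) = 0.1 / 0.824 ≈ 0.1214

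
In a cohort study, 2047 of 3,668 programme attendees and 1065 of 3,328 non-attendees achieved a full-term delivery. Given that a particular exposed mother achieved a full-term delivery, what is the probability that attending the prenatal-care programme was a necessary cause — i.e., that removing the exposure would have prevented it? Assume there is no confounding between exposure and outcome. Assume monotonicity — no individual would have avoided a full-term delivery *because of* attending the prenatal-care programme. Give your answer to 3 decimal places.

PN ≈ 0.427

p₁ = P(outcome | exposed) = 2047/3668 = 0.55807
p₀ = P(outcome | unexposed) = 1065/3328 = 0.32001
Under exogeneity and monotonicity, PN = (p₁ − p₀) / p₁.
PN = (0.55807 − 0.32001) / 0.55807 = 0.23806 / 0.55807 ≈ 0.4266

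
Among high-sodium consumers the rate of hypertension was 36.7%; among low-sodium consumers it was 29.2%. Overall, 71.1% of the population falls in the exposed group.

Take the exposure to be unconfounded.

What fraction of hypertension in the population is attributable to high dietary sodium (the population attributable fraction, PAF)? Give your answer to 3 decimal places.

p₁ = 0.367, p₀ = 0.292.
Overall risk P(Y=1) = π·p₁ + (1−π)·p₀ = 0.711×0.367 + 0.289×0.292 = 0.34533.
Under exogeneity, PAF = [P(Y=1) − p₀] / P(Y=1).
PAF = (0.34533 − 0.292) / 0.34533 ≈ 0.1544

PAF ≈ 0.154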